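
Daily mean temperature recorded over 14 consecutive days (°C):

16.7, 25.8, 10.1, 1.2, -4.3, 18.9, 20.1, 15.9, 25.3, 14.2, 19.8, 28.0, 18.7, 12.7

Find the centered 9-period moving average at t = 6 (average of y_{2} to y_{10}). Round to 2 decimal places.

Sum of periods 2–10: 25.8 + 10.1 + 1.2 + (-4.3) + 18.9 + 20.1 + 15.9 + 25.3 + 14.2 = 127.2
Divide by 9: 127.2 / 9 = 14.13

14.13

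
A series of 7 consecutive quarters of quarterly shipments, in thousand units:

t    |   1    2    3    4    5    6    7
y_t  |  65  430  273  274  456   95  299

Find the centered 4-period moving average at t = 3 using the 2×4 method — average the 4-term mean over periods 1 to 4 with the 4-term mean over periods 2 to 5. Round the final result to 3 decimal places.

Sum over 1–4: 65 + 430 + 273 + 274 = 1042
Sum over 2–5: 430 + 273 + 274 + 456 = 1433
CMA at t=3 = (1042 + 1433) / (2·4) = 2475 / 8 = 309.375

309.375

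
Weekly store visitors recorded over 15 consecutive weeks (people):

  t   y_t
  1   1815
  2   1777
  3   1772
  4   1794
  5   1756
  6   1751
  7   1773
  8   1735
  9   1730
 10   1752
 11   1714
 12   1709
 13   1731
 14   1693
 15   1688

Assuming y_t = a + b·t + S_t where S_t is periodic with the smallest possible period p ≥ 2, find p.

3

First differences y_{t+1} − y_t: -38, -5, 22, -38, -5, 22, -38, -5, …
The difference pattern repeats every 3 terms and not for any smaller step, so p = 3.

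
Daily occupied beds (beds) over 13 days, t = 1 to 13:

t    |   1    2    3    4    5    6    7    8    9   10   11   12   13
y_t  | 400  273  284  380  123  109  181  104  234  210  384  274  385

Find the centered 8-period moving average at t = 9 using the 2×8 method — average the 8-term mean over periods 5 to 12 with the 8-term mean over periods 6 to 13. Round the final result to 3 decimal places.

218.750

Sum over 5–12: 123 + 109 + 181 + 104 + 234 + 210 + 384 + 274 = 1619
Sum over 6–13: 109 + 181 + 104 + 234 + 210 + 384 + 274 + 385 = 1881
CMA at t=9 = (1619 + 1881) / (2·8) = 3500 / 16 = 218.750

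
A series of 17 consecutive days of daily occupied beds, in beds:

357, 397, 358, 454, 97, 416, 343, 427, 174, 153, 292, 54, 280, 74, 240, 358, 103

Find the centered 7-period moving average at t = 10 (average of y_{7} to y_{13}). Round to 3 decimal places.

Sum of periods 7–13: 343 + 427 + 174 + 153 + 292 + 54 + 280 = 1723
Divide by 7: 1723 / 7 = 246.143

246.143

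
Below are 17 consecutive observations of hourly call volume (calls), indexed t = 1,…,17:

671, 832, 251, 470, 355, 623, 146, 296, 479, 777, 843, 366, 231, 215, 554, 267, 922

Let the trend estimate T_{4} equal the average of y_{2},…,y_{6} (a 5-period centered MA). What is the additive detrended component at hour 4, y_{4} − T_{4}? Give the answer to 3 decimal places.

-36.200

Trend T_4 = (832 + 251 + 470 + 355 + 623) / 5 = 2531/5 = 506.20000
Detrended value: 470 − 506.20000 = -36.200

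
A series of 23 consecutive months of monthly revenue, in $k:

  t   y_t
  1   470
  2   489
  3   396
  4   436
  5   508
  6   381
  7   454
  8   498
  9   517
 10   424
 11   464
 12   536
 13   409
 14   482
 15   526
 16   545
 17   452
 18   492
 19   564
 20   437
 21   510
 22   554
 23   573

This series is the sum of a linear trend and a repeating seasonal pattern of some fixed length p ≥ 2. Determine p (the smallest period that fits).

7

First differences y_{t+1} − y_t: 19, -93, 40, 72, -127, 73, 44, 19, -93, 40, 72, -127, 73, 44, 19, -93, …
The difference pattern repeats every 7 terms and not for any smaller step, so p = 7.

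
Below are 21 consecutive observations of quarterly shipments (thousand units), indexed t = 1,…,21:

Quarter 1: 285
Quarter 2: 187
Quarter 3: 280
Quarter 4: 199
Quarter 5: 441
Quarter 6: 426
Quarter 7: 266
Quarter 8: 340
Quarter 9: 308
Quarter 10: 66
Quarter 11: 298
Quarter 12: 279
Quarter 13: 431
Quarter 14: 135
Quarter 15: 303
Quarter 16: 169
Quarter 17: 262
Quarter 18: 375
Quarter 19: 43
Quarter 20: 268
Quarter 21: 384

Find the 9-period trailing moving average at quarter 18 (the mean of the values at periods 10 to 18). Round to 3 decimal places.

257.556

Sum of periods 10–18: 66 + 298 + 279 + 431 + 135 + 303 + 169 + 262 + 375 = 2318
Divide by 9: 2318 / 9 = 257.556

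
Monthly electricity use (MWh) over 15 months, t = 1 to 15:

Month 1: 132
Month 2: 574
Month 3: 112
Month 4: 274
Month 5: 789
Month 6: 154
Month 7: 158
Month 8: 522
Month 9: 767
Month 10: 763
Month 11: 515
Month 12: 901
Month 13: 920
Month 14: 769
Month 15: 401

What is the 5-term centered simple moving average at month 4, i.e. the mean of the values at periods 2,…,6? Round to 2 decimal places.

380.60

Sum of periods 2–6: 574 + 112 + 274 + 789 + 154 = 1903
Divide by 5: 1903 / 5 = 380.60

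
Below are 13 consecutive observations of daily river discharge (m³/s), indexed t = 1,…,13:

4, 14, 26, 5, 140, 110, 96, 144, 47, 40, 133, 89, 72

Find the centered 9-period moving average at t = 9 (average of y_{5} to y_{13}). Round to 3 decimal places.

Sum of periods 5–13: 140 + 110 + 96 + 144 + 47 + 40 + 133 + 89 + 72 = 871
Divide by 9: 871 / 9 = 96.778

96.778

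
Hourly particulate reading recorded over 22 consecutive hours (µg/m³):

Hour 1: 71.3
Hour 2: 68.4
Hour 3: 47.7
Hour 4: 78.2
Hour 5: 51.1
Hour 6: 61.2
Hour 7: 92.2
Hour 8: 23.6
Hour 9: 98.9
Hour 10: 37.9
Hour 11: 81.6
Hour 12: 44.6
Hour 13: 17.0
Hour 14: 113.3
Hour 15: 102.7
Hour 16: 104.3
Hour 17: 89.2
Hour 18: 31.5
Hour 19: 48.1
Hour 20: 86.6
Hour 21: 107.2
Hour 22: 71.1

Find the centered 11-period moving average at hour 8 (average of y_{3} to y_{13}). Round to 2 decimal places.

57.64

Sum of periods 3–13: 47.7 + 78.2 + 51.1 + 61.2 + 92.2 + 23.6 + 98.9 + 37.9 + 81.6 + 44.6 + 17.0 = 634.0
Divide by 11: 634.0 / 11 = 57.64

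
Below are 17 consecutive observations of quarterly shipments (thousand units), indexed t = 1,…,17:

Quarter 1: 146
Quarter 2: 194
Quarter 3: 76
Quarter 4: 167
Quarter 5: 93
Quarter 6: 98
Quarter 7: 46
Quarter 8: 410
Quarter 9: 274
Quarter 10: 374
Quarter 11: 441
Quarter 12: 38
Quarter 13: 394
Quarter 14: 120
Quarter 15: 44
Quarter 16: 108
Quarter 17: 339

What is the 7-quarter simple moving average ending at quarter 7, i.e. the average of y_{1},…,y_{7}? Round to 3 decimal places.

Sum of periods 1–7: 146 + 194 + 76 + 167 + 93 + 98 + 46 = 820
Divide by 7: 820 / 7 = 117.143

117.143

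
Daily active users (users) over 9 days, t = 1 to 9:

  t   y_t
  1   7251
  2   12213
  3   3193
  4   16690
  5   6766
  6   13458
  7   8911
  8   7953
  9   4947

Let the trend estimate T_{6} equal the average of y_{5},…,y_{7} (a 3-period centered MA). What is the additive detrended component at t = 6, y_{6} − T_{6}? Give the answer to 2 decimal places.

3746.33

Trend T_6 = (6766 + 13458 + 8911) / 3 = 29135/3 = 9711.6667
Detrended value: 13458 − 9711.6667 = 3746.33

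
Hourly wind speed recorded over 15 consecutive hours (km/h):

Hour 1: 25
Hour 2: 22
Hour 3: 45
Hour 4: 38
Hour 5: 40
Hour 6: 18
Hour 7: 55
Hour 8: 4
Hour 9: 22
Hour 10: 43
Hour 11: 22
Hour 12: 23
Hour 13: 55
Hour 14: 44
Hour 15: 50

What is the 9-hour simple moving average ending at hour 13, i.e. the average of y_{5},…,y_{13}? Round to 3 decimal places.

31.333

Sum of periods 5–13: 40 + 18 + 55 + 4 + 22 + 43 + 22 + 23 + 55 = 282
Divide by 9: 282 / 9 = 31.333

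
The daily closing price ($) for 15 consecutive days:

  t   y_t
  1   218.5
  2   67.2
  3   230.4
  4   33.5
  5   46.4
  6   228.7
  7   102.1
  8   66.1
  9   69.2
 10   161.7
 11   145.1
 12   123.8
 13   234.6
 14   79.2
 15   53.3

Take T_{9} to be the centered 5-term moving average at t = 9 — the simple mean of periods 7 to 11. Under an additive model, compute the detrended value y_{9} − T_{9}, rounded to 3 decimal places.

Trend T_9 = (102.1 + 66.1 + 69.2 + 161.7 + 145.1) / 5 = 544.2/5 = 108.84000
Detrended value: 69.2 − 108.84000 = -39.640

-39.640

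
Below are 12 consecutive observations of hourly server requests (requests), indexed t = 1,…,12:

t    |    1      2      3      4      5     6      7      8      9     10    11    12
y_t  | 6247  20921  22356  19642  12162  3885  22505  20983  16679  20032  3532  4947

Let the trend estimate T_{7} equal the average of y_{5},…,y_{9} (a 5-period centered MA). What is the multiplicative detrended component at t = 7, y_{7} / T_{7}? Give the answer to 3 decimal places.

1.476

Trend T_7 = (12162 + 3885 + 22505 + 20983 + 16679) / 5 = 76214/5 = 15242.80000
Ratio to trend: 22505 / 15242.80000 = 1.476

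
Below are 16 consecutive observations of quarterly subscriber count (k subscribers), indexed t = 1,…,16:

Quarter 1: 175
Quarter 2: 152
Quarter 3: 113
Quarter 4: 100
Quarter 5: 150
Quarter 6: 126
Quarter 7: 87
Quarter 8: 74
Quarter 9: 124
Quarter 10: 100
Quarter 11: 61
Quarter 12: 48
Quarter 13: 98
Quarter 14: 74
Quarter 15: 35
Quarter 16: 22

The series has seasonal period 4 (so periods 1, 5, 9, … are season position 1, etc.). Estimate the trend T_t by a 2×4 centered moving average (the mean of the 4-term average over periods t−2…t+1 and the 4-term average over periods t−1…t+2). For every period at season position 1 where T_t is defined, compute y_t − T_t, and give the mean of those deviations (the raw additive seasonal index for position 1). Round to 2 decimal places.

Season position 1 occurs at t = 5, 9, 13 (where T_t is defined).
t=5: T_5 = 119.0000; y_5 − T_5 = 150 − 119.0000 = 31.0000
t=9: T_9 = 93.0000; y_9 − T_9 = 124 − 93.0000 = 31.0000
t=13: T_13 = 67.0000; y_13 − T_13 = 98 − 67.0000 = 31.0000
Mean deviation: (31.0000 + 31.0000 + 31.0000) / 3 = 31.00

31.00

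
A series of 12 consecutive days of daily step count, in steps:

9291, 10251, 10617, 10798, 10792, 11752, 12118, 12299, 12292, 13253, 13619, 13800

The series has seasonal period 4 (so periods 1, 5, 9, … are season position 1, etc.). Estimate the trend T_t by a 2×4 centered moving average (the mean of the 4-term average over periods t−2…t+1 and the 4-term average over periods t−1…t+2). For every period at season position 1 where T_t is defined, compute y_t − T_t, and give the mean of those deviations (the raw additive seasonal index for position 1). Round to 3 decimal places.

-385.750

Season position 1 occurs at t = 5, 9 (where T_t is defined).
t=5: T_5 = 11177.37500; y_5 − T_5 = 10792 − 11177.37500 = -385.37500
t=9: T_9 = 12678.12500; y_9 − T_9 = 12292 − 12678.12500 = -386.12500
Mean deviation: (-385.37500 + -386.12500) / 2 = -385.750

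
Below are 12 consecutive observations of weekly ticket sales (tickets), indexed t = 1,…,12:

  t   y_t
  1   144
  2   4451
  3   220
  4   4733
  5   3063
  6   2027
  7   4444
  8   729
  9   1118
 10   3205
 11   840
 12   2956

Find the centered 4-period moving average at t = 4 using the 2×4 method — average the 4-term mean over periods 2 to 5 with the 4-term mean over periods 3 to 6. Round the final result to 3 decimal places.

2813.750

Sum over 2–5: 4451 + 220 + 4733 + 3063 = 12467
Sum over 3–6: 220 + 4733 + 3063 + 2027 = 10043
CMA at t=4 = (12467 + 10043) / (2·4) = 22510 / 8 = 2813.750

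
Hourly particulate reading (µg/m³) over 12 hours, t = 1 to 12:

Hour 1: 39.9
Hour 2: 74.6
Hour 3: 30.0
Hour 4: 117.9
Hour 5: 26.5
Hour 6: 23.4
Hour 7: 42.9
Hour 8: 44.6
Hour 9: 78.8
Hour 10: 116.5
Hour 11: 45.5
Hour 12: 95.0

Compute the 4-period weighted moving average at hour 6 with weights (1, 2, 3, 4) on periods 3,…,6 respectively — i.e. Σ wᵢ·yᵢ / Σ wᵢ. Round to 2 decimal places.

43.89

Weighted sum: 1·30.0 + 2·117.9 + 3·26.5 + 4·23.4 = 30.0 + 235.8 + 79.5 + 93.6 = 438.9
Weight total: 1 + 2 + 3 + 4 = 10
WMA = 438.9 / 10 = 43.89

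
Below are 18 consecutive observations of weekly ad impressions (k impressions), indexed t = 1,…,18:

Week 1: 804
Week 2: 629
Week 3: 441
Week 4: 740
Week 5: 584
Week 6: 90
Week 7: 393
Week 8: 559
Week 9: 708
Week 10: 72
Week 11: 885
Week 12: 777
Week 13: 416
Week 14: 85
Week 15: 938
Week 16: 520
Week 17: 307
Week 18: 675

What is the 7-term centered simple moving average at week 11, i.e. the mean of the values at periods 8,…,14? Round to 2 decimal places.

Sum of periods 8–14: 559 + 708 + 72 + 885 + 777 + 416 + 85 = 3502
Divide by 7: 3502 / 7 = 500.29

500.29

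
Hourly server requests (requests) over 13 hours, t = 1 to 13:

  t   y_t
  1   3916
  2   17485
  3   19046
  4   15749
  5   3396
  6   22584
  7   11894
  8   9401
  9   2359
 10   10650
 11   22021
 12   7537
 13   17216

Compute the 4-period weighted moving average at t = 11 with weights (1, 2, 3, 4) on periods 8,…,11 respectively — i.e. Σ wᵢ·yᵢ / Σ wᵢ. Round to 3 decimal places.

Weighted sum: 1·9401 + 2·2359 + 3·10650 + 4·22021 = 9401 + 4718 + 31950 + 88084 = 134153
Weight total: 1 + 2 + 3 + 4 = 10
WMA = 134153 / 10 = 13415.300

13415.300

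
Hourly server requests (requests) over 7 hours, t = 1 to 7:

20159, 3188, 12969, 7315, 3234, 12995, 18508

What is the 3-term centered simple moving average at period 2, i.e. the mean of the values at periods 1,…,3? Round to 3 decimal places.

Sum of periods 1–3: 20159 + 3188 + 12969 = 36316
Divide by 3: 36316 / 3 = 12105.333

12105.333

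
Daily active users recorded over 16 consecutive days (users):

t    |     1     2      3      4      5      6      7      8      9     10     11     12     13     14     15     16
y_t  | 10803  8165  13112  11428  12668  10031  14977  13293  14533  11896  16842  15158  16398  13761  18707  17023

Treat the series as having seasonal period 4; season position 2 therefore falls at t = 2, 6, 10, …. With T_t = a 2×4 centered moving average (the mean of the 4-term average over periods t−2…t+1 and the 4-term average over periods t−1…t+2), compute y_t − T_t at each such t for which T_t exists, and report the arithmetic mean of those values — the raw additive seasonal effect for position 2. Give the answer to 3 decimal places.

-2478.125

Season position 2 occurs at t = 6, 10, 14 (where T_t is defined).
t=6: T_6 = 12509.12500; y_6 − T_6 = 10031 − 12509.12500 = -2478.12500
t=10: T_10 = 14374.12500; y_10 − T_10 = 11896 − 14374.12500 = -2478.12500
t=14: T_14 = 16239.12500; y_14 − T_14 = 13761 − 16239.12500 = -2478.12500
Mean deviation: (-2478.12500 + -2478.12500 + -2478.12500) / 3 = -2478.125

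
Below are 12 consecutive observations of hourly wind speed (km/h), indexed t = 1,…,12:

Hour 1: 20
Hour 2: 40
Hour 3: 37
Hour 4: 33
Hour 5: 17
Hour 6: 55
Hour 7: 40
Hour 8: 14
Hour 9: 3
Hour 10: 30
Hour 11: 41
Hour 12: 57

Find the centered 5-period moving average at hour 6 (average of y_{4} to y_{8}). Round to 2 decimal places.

Sum of periods 4–8: 33 + 17 + 55 + 40 + 14 = 159
Divide by 5: 159 / 5 = 31.80

31.80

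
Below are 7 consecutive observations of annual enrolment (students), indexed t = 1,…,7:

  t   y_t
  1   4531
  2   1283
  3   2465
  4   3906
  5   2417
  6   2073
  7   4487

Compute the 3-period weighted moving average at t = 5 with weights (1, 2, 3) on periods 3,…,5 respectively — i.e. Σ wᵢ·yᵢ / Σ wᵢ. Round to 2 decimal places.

Weighted sum: 1·2465 + 2·3906 + 3·2417 = 2465 + 7812 + 7251 = 17528
Weight total: 1 + 2 + 3 = 6
WMA = 17528 / 6 = 2921.33

2921.33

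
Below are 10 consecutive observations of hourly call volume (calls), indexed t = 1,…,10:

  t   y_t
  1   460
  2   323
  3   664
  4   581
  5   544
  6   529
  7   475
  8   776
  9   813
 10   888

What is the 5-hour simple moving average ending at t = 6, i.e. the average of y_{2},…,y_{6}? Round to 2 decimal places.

528.20

Sum of periods 2–6: 323 + 664 + 581 + 544 + 529 = 2641
Divide by 5: 2641 / 5 = 528.20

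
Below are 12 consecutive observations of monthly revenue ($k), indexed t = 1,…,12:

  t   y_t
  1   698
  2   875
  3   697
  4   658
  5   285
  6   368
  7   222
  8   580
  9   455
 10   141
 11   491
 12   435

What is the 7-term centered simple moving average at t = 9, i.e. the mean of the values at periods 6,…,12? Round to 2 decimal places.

Sum of periods 6–12: 368 + 222 + 580 + 455 + 141 + 491 + 435 = 2692
Divide by 7: 2692 / 7 = 384.57

384.57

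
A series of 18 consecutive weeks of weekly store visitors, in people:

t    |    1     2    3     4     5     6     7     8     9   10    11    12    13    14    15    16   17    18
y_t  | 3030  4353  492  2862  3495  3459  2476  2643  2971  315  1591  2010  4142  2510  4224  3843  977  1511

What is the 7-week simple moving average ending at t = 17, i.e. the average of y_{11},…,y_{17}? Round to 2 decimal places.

Sum of periods 11–17: 1591 + 2010 + 4142 + 2510 + 4224 + 3843 + 977 = 19297
Divide by 7: 19297 / 7 = 2756.71

2756.71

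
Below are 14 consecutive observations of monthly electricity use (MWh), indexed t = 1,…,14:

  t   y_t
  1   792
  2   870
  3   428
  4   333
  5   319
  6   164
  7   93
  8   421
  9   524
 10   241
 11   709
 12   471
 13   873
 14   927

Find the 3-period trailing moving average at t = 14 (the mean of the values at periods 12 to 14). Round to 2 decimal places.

Sum of periods 12–14: 471 + 873 + 927 = 2271
Divide by 3: 2271 / 3 = 757.00

757.00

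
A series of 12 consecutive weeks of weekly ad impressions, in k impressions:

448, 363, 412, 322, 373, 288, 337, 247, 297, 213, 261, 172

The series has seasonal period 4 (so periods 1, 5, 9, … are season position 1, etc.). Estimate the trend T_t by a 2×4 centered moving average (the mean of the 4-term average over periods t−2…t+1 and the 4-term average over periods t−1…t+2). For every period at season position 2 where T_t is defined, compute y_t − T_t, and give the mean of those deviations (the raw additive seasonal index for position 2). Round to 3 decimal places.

-32.375

Season position 2 occurs at t = 6, 10 (where T_t is defined).
t=6: T_6 = 320.62500; y_6 − T_6 = 288 − 320.62500 = -32.62500
t=10: T_10 = 245.12500; y_10 − T_10 = 213 − 245.12500 = -32.12500
Mean deviation: (-32.62500 + -32.12500) / 2 = -32.375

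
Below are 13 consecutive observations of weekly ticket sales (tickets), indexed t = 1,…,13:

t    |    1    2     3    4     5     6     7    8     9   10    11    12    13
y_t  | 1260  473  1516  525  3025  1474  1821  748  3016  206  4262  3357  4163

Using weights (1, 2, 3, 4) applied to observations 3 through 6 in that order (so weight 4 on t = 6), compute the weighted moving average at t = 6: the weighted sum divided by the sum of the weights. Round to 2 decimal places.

1753.70

Weighted sum: 1·1516 + 2·525 + 3·3025 + 4·1474 = 1516 + 1050 + 9075 + 5896 = 17537
Weight total: 1 + 2 + 3 + 4 = 10
WMA = 17537 / 10 = 1753.70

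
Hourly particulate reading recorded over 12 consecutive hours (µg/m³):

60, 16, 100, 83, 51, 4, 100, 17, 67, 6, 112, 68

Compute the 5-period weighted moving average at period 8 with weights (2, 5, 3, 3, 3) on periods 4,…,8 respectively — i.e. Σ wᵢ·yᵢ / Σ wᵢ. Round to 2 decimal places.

Weighted sum: 2·83 + 5·51 + 3·4 + 3·100 + 3·17 = 166 + 255 + 12 + 300 + 51 = 784
Weight total: 2 + 5 + 3 + 3 + 3 = 16
WMA = 784 / 16 = 49.00

49.00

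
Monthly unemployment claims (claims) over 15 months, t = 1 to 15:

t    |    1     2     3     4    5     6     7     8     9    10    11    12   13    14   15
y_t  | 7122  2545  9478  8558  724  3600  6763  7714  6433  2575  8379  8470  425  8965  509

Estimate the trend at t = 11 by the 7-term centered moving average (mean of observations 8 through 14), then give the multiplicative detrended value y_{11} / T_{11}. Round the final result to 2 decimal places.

1.37

Trend T_11 = (7714 + 6433 + 2575 + 8379 + 8470 + 425 + 8965) / 7 = 42961/7 = 6137.2857
Ratio to trend: 8379 / 6137.2857 = 1.37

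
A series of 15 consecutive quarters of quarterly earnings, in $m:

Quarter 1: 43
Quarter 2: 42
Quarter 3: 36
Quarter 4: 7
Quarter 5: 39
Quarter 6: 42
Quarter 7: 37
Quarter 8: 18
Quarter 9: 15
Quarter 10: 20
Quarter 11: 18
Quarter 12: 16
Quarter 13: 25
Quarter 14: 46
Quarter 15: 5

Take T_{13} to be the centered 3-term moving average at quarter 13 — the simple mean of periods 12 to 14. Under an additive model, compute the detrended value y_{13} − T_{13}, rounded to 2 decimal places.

Trend T_13 = (16 + 25 + 46) / 3 = 87/3 = 29.0000
Detrended value: 25 − 29.0000 = -4.00

-4.00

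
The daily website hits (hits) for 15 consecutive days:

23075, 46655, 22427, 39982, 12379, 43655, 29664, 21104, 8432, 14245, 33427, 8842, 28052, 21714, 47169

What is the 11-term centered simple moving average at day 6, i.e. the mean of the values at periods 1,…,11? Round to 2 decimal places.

Sum of periods 1–11: 23075 + 46655 + 22427 + 39982 + 12379 + 43655 + 29664 + 21104 + 8432 + 14245 + 33427 = 295045
Divide by 11: 295045 / 11 = 26822.27

26822.27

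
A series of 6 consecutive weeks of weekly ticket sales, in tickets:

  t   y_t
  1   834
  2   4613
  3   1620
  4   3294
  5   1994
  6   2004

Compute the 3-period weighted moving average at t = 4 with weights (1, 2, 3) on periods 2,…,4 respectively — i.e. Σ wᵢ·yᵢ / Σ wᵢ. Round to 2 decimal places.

Weighted sum: 1·4613 + 2·1620 + 3·3294 = 4613 + 3240 + 9882 = 17735
Weight total: 1 + 2 + 3 = 6
WMA = 17735 / 6 = 2955.83

2955.83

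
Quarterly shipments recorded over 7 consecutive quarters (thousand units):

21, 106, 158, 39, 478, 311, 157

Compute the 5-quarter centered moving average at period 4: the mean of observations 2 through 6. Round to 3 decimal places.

218.400

Sum of periods 2–6: 106 + 158 + 39 + 478 + 311 = 1092
Divide by 5: 1092 / 5 = 218.400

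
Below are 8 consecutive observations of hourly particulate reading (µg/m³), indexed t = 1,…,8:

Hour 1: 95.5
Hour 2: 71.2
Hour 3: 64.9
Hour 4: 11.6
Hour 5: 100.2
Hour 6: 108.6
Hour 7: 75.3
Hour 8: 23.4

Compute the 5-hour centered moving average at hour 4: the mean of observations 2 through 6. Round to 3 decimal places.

71.300

Sum of periods 2–6: 71.2 + 64.9 + 11.6 + 100.2 + 108.6 = 356.5
Divide by 5: 356.5 / 5 = 71.300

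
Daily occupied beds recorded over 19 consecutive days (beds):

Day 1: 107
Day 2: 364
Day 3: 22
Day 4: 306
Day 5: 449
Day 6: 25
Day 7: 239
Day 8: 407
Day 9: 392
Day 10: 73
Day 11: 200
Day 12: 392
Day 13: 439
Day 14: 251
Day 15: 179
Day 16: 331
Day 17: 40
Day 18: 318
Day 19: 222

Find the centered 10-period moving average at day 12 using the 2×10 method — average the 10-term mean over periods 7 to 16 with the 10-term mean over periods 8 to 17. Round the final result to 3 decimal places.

280.350

Sum over 7–16: 239 + 407 + 392 + 73 + 200 + 392 + 439 + 251 + 179 + 331 = 2903
Sum over 8–17: 407 + 392 + 73 + 200 + 392 + 439 + 251 + 179 + 331 + 40 = 2704
CMA at t=12 = (2903 + 2704) / (2·10) = 5607 / 20 = 280.350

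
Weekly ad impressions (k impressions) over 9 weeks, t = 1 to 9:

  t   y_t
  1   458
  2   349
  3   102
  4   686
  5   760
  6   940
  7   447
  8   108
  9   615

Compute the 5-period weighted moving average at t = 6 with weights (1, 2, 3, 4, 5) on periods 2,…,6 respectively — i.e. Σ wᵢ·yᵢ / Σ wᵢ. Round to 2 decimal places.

Weighted sum: 1·349 + 2·102 + 3·686 + 4·760 + 5·940 = 349 + 204 + 2058 + 3040 + 4700 = 10351
Weight total: 1 + 2 + 3 + 4 + 5 = 15
WMA = 10351 / 15 = 690.07

690.07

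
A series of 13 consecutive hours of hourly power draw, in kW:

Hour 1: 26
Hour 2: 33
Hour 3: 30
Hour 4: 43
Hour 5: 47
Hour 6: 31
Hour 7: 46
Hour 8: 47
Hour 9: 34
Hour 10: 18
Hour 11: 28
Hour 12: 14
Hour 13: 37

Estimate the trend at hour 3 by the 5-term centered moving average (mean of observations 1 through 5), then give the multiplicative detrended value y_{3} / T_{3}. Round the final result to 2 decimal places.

Trend T_3 = (26 + 33 + 30 + 43 + 47) / 5 = 179/5 = 35.8000
Ratio to trend: 30 / 35.8000 = 0.84

0.84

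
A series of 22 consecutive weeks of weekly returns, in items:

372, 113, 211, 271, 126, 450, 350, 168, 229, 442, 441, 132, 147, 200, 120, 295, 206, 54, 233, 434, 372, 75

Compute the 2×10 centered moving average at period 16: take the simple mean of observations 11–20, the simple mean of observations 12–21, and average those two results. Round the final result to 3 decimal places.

Sum over 11–20: 441 + 132 + 147 + 200 + 120 + 295 + 206 + 54 + 233 + 434 = 2262
Sum over 12–21: 132 + 147 + 200 + 120 + 295 + 206 + 54 + 233 + 434 + 372 = 2193
CMA at t=16 = (2262 + 2193) / (2·10) = 4455 / 20 = 222.750

222.750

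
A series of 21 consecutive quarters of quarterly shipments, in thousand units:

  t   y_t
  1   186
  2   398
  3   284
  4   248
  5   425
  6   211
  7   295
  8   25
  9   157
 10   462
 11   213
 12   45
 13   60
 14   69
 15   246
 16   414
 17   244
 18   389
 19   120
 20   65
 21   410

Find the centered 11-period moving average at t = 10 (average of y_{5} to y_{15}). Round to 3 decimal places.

Sum of periods 5–15: 425 + 211 + 295 + 25 + 157 + 462 + 213 + 45 + 60 + 69 + 246 = 2208
Divide by 11: 2208 / 11 = 200.727

200.727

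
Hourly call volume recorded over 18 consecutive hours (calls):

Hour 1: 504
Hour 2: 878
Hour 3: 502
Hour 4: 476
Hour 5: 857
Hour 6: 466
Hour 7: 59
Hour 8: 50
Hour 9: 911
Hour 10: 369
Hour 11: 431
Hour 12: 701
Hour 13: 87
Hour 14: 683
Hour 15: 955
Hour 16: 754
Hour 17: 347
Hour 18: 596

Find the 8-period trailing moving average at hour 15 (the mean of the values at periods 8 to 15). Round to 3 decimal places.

523.375

Sum of periods 8–15: 50 + 911 + 369 + 431 + 701 + 87 + 683 + 955 = 4187
Divide by 8: 4187 / 8 = 523.375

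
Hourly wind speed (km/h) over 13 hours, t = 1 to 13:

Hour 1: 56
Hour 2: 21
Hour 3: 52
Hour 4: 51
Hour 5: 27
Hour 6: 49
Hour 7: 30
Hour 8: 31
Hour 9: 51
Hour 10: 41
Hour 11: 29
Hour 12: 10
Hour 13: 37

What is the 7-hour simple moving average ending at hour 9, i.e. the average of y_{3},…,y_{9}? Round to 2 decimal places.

41.57

Sum of periods 3–9: 52 + 51 + 27 + 49 + 30 + 31 + 51 = 291
Divide by 7: 291 / 7 = 41.57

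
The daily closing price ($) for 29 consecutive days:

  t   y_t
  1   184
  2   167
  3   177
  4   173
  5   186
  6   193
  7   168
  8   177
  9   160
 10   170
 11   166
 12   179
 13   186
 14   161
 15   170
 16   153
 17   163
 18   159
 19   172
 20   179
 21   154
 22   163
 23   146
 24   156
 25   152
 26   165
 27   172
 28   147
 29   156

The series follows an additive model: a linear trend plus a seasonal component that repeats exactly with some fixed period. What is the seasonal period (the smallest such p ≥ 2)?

First differences y_{t+1} − y_t: -17, 10, -4, 13, 7, -25, 9, -17, 10, -4, 13, 7, -25, 9, -17, 10, …
The difference pattern repeats every 7 terms and not for any smaller step, so p = 7.

7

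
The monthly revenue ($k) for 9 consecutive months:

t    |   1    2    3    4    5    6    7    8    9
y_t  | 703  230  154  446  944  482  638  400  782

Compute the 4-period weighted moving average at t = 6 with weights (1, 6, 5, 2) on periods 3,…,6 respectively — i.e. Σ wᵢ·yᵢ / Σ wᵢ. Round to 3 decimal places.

608.143

Weighted sum: 1·154 + 6·446 + 5·944 + 2·482 = 154 + 2676 + 4720 + 964 = 8514
Weight total: 1 + 6 + 5 + 2 = 14
WMA = 8514 / 14 = 608.143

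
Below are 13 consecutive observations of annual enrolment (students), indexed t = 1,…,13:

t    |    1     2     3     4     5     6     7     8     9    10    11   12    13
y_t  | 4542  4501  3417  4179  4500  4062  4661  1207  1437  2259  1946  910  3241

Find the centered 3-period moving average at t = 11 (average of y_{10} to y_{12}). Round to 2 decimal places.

1705.00

Sum of periods 10–12: 2259 + 1946 + 910 = 5115
Divide by 3: 5115 / 3 = 1705.00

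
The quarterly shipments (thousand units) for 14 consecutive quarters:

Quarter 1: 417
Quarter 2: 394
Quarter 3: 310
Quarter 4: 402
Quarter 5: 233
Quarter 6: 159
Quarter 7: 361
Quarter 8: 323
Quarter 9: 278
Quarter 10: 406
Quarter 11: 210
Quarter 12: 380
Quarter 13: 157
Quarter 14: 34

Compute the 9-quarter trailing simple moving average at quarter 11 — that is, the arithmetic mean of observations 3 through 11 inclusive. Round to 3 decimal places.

Sum of periods 3–11: 310 + 402 + 233 + 159 + 361 + 323 + 278 + 406 + 210 = 2682
Divide by 9: 2682 / 9 = 298.000

298.000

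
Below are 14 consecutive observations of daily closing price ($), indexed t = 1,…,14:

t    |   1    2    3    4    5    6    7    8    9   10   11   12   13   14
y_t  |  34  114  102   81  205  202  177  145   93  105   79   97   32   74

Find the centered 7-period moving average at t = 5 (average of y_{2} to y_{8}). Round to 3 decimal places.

146.571

Sum of periods 2–8: 114 + 102 + 81 + 205 + 202 + 177 + 145 = 1026
Divide by 7: 1026 / 7 = 146.571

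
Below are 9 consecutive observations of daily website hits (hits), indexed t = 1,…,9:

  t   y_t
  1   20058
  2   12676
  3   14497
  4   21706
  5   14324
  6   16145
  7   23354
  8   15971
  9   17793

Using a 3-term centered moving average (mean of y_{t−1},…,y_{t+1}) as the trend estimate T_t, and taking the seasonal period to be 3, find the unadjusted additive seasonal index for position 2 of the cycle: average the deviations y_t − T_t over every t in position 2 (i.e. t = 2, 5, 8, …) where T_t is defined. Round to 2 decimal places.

-3067.89

Season position 2 occurs at t = 2, 5, 8 (where T_t is defined).
t=2: T_2 = 15743.6667; y_2 − T_2 = 12676 − 15743.6667 = -3067.6667
t=5: T_5 = 17391.6667; y_5 − T_5 = 14324 − 17391.6667 = -3067.6667
t=8: T_8 = 19039.3333; y_8 − T_8 = 15971 − 19039.3333 = -3068.3333
Mean deviation: (-3067.6667 + -3067.6667 + -3068.3333) / 3 = -3067.89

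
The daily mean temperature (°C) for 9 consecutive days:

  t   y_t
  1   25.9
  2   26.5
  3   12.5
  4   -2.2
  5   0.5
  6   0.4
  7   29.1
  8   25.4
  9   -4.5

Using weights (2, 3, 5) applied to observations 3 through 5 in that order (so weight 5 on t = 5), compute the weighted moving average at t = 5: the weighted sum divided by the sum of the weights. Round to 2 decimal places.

2.09

Weighted sum: 2·12.5 + 3·-2.2 + 5·0.5 = 25.0 + -6.6 + 2.5 = 20.9
Weight total: 2 + 3 + 5 = 10
WMA = 20.9 / 10 = 2.09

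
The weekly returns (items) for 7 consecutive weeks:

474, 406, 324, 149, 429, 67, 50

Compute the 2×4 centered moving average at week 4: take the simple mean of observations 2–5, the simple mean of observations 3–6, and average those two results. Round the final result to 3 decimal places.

Sum over 2–5: 406 + 324 + 149 + 429 = 1308
Sum over 3–6: 324 + 149 + 429 + 67 = 969
CMA at t=4 = (1308 + 969) / (2·4) = 2277 / 8 = 284.625

284.625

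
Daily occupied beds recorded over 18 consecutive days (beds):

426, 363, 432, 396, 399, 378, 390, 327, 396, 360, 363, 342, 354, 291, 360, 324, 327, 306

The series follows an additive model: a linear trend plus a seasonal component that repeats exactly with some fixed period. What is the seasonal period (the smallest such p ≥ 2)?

First differences y_{t+1} − y_t: -63, 69, -36, 3, -21, 12, -63, 69, -36, 3, -21, 12, -63, 69, …
The difference pattern repeats every 6 terms and not for any smaller step, so p = 6.

6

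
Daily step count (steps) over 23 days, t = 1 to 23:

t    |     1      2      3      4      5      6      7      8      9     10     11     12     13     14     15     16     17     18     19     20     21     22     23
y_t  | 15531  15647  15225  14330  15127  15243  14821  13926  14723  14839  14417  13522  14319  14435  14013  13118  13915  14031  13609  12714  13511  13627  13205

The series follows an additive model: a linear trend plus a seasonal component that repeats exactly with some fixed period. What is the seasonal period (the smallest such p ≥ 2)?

First differences y_{t+1} − y_t: 116, -422, -895, 797, 116, -422, -895, 797, 116, -422, …
The difference pattern repeats every 4 terms and not for any smaller step, so p = 4.

4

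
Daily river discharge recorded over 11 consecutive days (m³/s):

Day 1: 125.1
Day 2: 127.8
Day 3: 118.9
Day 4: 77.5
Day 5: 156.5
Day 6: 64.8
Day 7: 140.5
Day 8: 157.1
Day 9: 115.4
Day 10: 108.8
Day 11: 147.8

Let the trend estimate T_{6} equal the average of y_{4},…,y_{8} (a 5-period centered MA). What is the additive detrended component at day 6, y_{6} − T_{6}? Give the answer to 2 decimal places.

Trend T_6 = (77.5 + 156.5 + 64.8 + 140.5 + 157.1) / 5 = 596.4/5 = 119.2800
Detrended value: 64.8 − 119.2800 = -54.48

-54.48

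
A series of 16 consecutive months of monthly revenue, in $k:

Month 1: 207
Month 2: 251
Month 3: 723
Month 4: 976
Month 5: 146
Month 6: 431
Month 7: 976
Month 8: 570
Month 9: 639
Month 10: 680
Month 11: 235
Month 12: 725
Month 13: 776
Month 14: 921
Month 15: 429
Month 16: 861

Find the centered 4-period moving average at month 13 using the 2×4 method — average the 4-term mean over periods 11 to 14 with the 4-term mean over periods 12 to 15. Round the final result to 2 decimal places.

688.50

Sum over 11–14: 235 + 725 + 776 + 921 = 2657
Sum over 12–15: 725 + 776 + 921 + 429 = 2851
CMA at t=13 = (2657 + 2851) / (2·4) = 5508 / 8 = 688.50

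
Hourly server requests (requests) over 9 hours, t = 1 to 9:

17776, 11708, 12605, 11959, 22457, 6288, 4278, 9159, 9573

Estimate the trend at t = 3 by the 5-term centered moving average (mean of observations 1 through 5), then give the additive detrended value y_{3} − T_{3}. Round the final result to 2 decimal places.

Trend T_3 = (17776 + 11708 + 12605 + 11959 + 22457) / 5 = 76505/5 = 15301.0000
Detrended value: 12605 − 15301.0000 = -2696.00

-2696.00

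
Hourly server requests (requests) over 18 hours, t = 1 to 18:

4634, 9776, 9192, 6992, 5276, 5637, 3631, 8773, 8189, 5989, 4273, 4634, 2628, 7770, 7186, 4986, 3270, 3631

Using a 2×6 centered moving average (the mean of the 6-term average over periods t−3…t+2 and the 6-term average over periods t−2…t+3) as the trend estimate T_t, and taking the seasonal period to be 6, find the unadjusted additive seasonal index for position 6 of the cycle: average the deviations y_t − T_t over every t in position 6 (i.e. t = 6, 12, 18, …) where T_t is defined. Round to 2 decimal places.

Season position 6 occurs at t = 6, 12 (where T_t is defined).
t=6: T_6 = 6499.9167; y_6 − T_6 = 5637 − 6499.9167 = -862.9167
t=12: T_12 = 5496.9167; y_12 − T_12 = 4634 − 5496.9167 = -862.9167
Mean deviation: (-862.9167 + -862.9167) / 2 = -862.92

-862.92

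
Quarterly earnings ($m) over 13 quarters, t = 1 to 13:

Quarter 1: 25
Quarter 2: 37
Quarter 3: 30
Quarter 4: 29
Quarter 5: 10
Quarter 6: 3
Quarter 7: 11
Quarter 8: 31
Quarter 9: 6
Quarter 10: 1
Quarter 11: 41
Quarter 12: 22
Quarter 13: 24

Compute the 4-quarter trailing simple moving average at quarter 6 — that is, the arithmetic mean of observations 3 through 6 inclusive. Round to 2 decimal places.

Sum of periods 3–6: 30 + 29 + 10 + 3 = 72
Divide by 4: 72 / 4 = 18.00

18.00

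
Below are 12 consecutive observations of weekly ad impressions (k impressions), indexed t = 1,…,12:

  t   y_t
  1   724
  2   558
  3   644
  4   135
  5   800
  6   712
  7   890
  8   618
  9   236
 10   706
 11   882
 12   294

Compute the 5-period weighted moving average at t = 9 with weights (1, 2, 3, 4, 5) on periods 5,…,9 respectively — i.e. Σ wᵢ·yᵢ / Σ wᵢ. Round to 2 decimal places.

569.73

Weighted sum: 1·800 + 2·712 + 3·890 + 4·618 + 5·236 = 800 + 1424 + 2670 + 2472 + 1180 = 8546
Weight total: 1 + 2 + 3 + 4 + 5 = 15
WMA = 8546 / 15 = 569.73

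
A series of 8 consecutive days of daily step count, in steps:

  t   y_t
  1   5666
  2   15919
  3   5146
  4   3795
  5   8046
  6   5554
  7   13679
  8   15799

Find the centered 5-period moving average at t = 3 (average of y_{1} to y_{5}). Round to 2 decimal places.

Sum of periods 1–5: 5666 + 15919 + 5146 + 3795 + 8046 = 38572
Divide by 5: 38572 / 5 = 7714.40

7714.40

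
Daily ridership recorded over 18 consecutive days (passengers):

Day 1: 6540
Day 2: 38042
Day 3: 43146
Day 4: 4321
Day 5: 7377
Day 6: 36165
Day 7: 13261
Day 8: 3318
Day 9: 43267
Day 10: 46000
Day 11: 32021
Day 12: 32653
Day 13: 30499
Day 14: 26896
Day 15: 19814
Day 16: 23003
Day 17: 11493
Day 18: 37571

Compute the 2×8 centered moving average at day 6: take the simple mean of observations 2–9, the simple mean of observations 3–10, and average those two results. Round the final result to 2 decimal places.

24109.50

Sum over 2–9: 38042 + 43146 + 4321 + 7377 + 36165 + 13261 + 3318 + 43267 = 188897
Sum over 3–10: 43146 + 4321 + 7377 + 36165 + 13261 + 3318 + 43267 + 46000 = 196855
CMA at t=6 = (188897 + 196855) / (2·8) = 385752 / 16 = 24109.50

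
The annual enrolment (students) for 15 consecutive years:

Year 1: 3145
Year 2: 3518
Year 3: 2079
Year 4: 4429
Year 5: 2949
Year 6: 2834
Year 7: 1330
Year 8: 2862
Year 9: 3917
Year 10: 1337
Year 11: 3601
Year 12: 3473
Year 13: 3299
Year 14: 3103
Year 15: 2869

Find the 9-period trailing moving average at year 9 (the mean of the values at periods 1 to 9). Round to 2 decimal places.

Sum of periods 1–9: 3145 + 3518 + 2079 + 4429 + 2949 + 2834 + 1330 + 2862 + 3917 = 27063
Divide by 9: 27063 / 9 = 3007.00

3007.00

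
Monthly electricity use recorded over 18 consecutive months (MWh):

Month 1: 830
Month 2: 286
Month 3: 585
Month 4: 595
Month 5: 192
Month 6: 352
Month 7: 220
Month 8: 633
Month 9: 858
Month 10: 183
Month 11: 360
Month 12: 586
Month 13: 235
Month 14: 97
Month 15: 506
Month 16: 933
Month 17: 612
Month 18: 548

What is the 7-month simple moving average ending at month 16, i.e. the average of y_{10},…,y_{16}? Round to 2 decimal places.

Sum of periods 10–16: 183 + 360 + 586 + 235 + 97 + 506 + 933 = 2900
Divide by 7: 2900 / 7 = 414.29

414.29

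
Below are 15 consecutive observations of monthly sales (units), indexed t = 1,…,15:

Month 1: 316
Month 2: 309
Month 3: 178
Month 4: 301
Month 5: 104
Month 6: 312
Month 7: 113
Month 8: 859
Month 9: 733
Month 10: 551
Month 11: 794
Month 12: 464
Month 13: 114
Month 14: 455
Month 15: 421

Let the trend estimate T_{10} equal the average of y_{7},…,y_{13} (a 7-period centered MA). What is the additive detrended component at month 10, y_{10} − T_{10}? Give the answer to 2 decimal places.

Trend T_10 = (113 + 859 + 733 + 551 + 794 + 464 + 114) / 7 = 3628/7 = 518.2857
Detrended value: 551 − 518.2857 = 32.71

32.71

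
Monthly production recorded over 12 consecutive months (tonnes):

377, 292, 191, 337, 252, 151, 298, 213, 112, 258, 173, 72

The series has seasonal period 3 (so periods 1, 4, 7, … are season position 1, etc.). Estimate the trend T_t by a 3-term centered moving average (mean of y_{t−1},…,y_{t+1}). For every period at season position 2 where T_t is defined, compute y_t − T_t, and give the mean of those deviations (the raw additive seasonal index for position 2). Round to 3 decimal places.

Season position 2 occurs at t = 2, 5, 8, 11 (where T_t is defined).
t=2: T_2 = 286.66667; y_2 − T_2 = 292 − 286.66667 = 5.33333
t=5: T_5 = 246.66667; y_5 − T_5 = 252 − 246.66667 = 5.33333
t=8: T_8 = 207.66667; y_8 − T_8 = 213 − 207.66667 = 5.33333
t=11: T_11 = 167.66667; y_11 − T_11 = 173 − 167.66667 = 5.33333
Mean deviation: (5.33333 + 5.33333 + 5.33333 + 5.33333) / 4 = 5.333

5.333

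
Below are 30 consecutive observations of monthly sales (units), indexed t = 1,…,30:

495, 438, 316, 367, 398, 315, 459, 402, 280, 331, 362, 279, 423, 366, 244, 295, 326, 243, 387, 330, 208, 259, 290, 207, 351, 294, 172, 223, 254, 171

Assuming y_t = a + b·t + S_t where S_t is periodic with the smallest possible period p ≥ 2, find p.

First differences y_{t+1} − y_t: -57, -122, 51, 31, -83, 144, -57, -122, 51, 31, -83, 144, -57, -122, …
The difference pattern repeats every 6 terms and not for any smaller step, so p = 6.

6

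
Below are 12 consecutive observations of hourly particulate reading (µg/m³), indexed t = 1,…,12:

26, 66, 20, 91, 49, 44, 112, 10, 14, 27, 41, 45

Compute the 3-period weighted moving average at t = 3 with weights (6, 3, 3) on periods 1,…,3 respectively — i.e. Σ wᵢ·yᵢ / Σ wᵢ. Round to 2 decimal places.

Weighted sum: 6·26 + 3·66 + 3·20 = 156 + 198 + 60 = 414
Weight total: 6 + 3 + 3 = 12
WMA = 414 / 12 = 34.50

34.50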